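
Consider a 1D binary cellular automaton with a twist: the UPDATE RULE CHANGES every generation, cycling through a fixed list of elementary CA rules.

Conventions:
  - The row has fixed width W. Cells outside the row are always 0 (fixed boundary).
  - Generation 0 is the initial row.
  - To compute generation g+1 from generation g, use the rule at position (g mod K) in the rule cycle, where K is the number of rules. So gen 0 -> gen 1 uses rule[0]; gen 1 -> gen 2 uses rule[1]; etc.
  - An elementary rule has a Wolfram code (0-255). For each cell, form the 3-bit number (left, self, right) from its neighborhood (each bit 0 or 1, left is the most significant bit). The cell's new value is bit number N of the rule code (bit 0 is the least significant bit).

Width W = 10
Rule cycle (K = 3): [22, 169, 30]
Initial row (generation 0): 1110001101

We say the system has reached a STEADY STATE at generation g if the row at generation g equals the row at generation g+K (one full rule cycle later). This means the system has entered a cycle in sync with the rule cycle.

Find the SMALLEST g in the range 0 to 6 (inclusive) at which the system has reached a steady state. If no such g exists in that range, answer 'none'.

Answer: none

Derivation:
Gen 0: 1110001101
Gen 1 (rule 22): 0001010001
Gen 2 (rule 169): 1100100100
Gen 3 (rule 30): 1011111110
Gen 4 (rule 22): 1000000001
Gen 5 (rule 169): 0011111100
Gen 6 (rule 30): 0110000010
Gen 7 (rule 22): 1001000111
Gen 8 (rule 169): 0000010110
Gen 9 (rule 30): 0000110101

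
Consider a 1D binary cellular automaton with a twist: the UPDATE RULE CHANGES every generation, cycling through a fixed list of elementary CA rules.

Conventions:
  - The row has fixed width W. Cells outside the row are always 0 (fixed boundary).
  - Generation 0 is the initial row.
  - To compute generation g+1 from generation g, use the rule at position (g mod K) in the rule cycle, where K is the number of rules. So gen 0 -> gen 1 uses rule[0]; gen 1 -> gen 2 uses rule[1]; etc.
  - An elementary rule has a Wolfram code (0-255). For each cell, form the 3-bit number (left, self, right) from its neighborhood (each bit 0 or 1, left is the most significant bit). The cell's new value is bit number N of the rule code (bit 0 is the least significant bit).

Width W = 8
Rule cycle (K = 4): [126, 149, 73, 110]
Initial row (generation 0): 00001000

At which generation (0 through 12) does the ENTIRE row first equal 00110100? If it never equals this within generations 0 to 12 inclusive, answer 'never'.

Answer: 8

Derivation:
Gen 0: 00001000
Gen 1 (rule 126): 00011100
Gen 2 (rule 149): 11001011
Gen 3 (rule 73): 11000011
Gen 4 (rule 110): 11000111
Gen 5 (rule 126): 11101101
Gen 6 (rule 149): 01000001
Gen 7 (rule 73): 00011100
Gen 8 (rule 110): 00110100
Gen 9 (rule 126): 01111110
Gen 10 (rule 149): 00111101
Gen 11 (rule 73): 10100100
Gen 12 (rule 110): 11101100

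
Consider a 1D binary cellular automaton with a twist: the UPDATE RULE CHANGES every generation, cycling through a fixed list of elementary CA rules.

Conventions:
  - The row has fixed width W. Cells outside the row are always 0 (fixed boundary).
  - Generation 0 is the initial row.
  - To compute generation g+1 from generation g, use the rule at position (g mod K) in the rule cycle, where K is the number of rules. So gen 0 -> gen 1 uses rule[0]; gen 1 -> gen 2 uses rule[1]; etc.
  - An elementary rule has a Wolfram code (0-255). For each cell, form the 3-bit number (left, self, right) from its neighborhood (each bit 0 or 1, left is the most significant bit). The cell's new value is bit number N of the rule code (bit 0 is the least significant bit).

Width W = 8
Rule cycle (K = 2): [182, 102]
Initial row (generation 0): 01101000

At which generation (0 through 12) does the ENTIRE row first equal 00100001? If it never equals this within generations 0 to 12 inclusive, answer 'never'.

Gen 0: 01101000
Gen 1 (rule 182): 10011100
Gen 2 (rule 102): 10100100
Gen 3 (rule 182): 11111110
Gen 4 (rule 102): 00000010
Gen 5 (rule 182): 00000111
Gen 6 (rule 102): 00001001
Gen 7 (rule 182): 00011111
Gen 8 (rule 102): 00100001
Gen 9 (rule 182): 01110011
Gen 10 (rule 102): 10010101
Gen 11 (rule 182): 11111111
Gen 12 (rule 102): 00000001

Answer: 8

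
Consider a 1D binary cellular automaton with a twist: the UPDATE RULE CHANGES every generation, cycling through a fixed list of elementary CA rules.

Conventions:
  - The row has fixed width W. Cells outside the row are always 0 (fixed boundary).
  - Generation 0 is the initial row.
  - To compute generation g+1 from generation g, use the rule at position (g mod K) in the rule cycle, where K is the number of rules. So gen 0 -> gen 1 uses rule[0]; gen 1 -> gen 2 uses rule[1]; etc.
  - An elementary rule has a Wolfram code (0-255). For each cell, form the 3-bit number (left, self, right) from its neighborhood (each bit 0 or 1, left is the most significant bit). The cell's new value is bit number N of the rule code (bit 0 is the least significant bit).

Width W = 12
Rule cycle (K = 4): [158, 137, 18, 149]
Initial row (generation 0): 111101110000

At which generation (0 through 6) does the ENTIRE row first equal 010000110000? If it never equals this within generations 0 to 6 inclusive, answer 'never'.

Gen 0: 111101110000
Gen 1 (rule 158): 111001101000
Gen 2 (rule 137): 110001000011
Gen 3 (rule 18): 001010100100
Gen 4 (rule 149): 101010110111
Gen 5 (rule 158): 101010100110
Gen 6 (rule 137): 000000000100

Answer: never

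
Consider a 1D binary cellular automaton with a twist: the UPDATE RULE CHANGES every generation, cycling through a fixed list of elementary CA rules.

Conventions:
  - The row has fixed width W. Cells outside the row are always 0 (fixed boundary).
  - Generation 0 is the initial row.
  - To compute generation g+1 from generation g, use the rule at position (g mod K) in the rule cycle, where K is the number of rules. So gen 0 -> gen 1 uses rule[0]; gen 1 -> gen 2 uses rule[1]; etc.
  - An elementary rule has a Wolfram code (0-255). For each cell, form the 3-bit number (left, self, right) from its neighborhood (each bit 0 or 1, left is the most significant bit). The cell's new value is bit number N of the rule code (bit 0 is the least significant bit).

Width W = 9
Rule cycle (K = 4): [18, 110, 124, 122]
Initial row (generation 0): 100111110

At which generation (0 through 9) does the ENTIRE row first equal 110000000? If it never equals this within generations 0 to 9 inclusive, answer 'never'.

Answer: 7

Derivation:
Gen 0: 100111110
Gen 1 (rule 18): 011000001
Gen 2 (rule 110): 111000011
Gen 3 (rule 124): 101100011
Gen 4 (rule 122): 011110111
Gen 5 (rule 18): 100000000
Gen 6 (rule 110): 100000000
Gen 7 (rule 124): 110000000
Gen 8 (rule 122): 111000000
Gen 9 (rule 18): 000100000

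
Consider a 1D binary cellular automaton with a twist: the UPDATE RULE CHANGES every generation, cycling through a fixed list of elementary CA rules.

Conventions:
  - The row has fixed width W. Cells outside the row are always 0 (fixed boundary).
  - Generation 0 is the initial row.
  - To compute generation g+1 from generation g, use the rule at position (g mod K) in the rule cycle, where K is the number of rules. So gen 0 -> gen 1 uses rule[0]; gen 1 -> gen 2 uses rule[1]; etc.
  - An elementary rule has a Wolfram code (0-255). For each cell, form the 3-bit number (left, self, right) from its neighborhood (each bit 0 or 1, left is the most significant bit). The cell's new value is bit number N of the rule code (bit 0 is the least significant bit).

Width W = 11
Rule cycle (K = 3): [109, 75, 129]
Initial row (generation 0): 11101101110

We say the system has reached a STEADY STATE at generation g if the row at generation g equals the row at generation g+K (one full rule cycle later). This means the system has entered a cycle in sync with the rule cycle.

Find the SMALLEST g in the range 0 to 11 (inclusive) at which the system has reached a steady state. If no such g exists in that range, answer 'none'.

Answer: 4

Derivation:
Gen 0: 11101101110
Gen 1 (rule 109): 10111111010
Gen 2 (rule 75): 00100001000
Gen 3 (rule 129): 10001100011
Gen 4 (rule 109): 10101101011
Gen 5 (rule 75): 00001100011
Gen 6 (rule 129): 11100001000
Gen 7 (rule 109): 10101101011
Gen 8 (rule 75): 00001100011
Gen 9 (rule 129): 11100001000
Gen 10 (rule 109): 10101101011
Gen 11 (rule 75): 00001100011
Gen 12 (rule 129): 11100001000
Gen 13 (rule 109): 10101101011
Gen 14 (rule 75): 00001100011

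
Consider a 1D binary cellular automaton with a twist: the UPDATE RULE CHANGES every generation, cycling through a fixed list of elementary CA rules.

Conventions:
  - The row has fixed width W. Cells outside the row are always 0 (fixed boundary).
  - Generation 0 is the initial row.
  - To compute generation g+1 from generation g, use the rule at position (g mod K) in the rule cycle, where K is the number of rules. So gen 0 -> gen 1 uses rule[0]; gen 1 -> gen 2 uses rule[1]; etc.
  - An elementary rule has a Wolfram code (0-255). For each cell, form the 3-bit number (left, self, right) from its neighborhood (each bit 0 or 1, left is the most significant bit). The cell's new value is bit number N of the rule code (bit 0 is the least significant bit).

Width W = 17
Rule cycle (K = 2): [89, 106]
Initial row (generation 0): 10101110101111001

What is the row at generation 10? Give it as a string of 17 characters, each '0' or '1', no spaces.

Gen 0: 10101110101111001
Gen 1 (rule 89): 00001010001001100
Gen 2 (rule 106): 00010100010011100
Gen 3 (rule 89): 11000011001010111
Gen 4 (rule 106): 11000111010101101
Gen 5 (rule 89): 11110101000001100
Gen 6 (rule 106): 10011010000011100
Gen 7 (rule 89): 01011001111010111
Gen 8 (rule 106): 10111011001101101
Gen 9 (rule 89): 00101011101101100
Gen 10 (rule 106): 01010110111111100

Answer: 01010110111111100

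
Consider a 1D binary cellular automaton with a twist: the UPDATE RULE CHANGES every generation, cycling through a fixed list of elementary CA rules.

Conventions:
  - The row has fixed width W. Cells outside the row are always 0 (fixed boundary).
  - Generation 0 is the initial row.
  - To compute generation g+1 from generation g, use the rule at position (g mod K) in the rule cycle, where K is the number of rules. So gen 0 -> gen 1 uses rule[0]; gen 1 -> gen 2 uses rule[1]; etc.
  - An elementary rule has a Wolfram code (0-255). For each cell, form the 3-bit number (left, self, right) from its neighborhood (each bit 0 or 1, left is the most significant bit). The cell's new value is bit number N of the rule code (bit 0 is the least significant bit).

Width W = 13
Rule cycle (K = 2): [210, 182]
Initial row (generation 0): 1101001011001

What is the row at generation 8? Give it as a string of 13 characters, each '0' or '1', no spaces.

Answer: 1110010110100

Derivation:
Gen 0: 1101001011001
Gen 1 (rule 210): 0100110001110
Gen 2 (rule 182): 1111001010101
Gen 3 (rule 210): 0111110000000
Gen 4 (rule 182): 1011101000000
Gen 5 (rule 210): 0001100100000
Gen 6 (rule 182): 0010011110000
Gen 7 (rule 210): 0101101111000
Gen 8 (rule 182): 1110010110100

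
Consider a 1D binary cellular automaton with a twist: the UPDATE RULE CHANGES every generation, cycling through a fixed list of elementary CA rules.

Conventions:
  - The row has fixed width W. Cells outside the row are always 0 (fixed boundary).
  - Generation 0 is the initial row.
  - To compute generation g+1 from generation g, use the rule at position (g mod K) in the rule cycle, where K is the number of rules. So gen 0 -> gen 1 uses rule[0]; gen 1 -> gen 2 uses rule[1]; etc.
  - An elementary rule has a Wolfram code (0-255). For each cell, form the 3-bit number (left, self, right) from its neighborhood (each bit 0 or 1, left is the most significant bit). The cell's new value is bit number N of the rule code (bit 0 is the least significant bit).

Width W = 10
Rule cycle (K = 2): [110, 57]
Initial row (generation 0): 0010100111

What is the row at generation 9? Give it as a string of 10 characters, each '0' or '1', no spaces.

Gen 0: 0010100111
Gen 1 (rule 110): 0111101101
Gen 2 (rule 57): 0100011010
Gen 3 (rule 110): 1100111110
Gen 4 (rule 57): 1010100001
Gen 5 (rule 110): 1111100011
Gen 6 (rule 57): 1000011010
Gen 7 (rule 110): 1000111110
Gen 8 (rule 57): 0110100001
Gen 9 (rule 110): 1111100011

Answer: 1111100011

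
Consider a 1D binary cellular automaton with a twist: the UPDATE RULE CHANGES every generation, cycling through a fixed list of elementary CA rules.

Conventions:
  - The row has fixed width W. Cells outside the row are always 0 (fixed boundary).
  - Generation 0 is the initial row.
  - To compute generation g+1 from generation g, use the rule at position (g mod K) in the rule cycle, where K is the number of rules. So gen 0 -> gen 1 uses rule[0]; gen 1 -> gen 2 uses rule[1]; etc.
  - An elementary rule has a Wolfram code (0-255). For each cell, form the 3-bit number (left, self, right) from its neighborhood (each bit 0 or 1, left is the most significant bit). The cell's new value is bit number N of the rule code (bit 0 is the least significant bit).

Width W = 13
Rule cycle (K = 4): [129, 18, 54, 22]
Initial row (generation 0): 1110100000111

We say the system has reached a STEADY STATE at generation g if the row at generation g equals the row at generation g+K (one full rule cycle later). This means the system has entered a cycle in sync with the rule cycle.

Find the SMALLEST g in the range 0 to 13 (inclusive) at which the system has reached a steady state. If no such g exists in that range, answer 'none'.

Answer: none

Derivation:
Gen 0: 1110100000111
Gen 1 (rule 129): 0100001110010
Gen 2 (rule 18): 1010010001101
Gen 3 (rule 54): 1111111010011
Gen 4 (rule 22): 0000000011100
Gen 5 (rule 129): 1111111001001
Gen 6 (rule 18): 0000000110110
Gen 7 (rule 54): 0000001001001
Gen 8 (rule 22): 0000011111111
Gen 9 (rule 129): 1111001111110
Gen 10 (rule 18): 0000110000001
Gen 11 (rule 54): 0001001000011
Gen 12 (rule 22): 0011111100100
Gen 13 (rule 129): 1001111000001
Gen 14 (rule 18): 0110000100010
Gen 15 (rule 54): 1001001110111
Gen 16 (rule 22): 1111110000000
Gen 17 (rule 129): 0111100111111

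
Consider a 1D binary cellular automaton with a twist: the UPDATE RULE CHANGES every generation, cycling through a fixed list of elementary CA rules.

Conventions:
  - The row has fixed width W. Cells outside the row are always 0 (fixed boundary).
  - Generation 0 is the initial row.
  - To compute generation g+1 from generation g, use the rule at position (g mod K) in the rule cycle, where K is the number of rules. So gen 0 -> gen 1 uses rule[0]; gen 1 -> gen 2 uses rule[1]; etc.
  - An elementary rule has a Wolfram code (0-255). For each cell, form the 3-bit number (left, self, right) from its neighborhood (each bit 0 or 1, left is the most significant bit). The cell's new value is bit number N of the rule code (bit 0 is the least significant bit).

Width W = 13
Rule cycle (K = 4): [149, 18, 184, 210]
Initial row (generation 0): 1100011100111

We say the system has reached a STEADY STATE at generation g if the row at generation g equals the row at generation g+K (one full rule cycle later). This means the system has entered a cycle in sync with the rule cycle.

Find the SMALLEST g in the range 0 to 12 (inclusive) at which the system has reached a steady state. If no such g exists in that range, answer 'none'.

Answer: 10

Derivation:
Gen 0: 1100011100111
Gen 1 (rule 149): 0011001010010
Gen 2 (rule 18): 0100110001101
Gen 3 (rule 184): 0010101001010
Gen 4 (rule 210): 0100000110001
Gen 5 (rule 149): 0111110001101
Gen 6 (rule 18): 1000001010000
Gen 7 (rule 184): 0100000101000
Gen 8 (rule 210): 1010001000100
Gen 9 (rule 149): 1011101110111
Gen 10 (rule 18): 0000000000000
Gen 11 (rule 184): 0000000000000
Gen 12 (rule 210): 0000000000000
Gen 13 (rule 149): 1111111111111
Gen 14 (rule 18): 0000000000000
Gen 15 (rule 184): 0000000000000
Gen 16 (rule 210): 0000000000000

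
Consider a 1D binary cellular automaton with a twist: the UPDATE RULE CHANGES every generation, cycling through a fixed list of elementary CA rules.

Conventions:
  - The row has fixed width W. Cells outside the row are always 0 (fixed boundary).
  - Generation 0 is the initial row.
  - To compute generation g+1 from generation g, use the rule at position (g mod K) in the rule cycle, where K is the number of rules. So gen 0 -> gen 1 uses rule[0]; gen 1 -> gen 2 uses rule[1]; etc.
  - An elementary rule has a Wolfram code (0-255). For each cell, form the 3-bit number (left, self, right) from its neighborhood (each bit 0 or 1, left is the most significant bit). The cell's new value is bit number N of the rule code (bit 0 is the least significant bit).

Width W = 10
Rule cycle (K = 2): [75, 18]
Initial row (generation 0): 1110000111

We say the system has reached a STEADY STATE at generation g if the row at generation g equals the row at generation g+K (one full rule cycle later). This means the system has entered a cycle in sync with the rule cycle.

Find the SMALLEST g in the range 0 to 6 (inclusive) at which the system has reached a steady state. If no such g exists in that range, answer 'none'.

Answer: 2

Derivation:
Gen 0: 1110000111
Gen 1 (rule 75): 1010111101
Gen 2 (rule 18): 0000000000
Gen 3 (rule 75): 1111111111
Gen 4 (rule 18): 0000000000
Gen 5 (rule 75): 1111111111
Gen 6 (rule 18): 0000000000
Gen 7 (rule 75): 1111111111
Gen 8 (rule 18): 0000000000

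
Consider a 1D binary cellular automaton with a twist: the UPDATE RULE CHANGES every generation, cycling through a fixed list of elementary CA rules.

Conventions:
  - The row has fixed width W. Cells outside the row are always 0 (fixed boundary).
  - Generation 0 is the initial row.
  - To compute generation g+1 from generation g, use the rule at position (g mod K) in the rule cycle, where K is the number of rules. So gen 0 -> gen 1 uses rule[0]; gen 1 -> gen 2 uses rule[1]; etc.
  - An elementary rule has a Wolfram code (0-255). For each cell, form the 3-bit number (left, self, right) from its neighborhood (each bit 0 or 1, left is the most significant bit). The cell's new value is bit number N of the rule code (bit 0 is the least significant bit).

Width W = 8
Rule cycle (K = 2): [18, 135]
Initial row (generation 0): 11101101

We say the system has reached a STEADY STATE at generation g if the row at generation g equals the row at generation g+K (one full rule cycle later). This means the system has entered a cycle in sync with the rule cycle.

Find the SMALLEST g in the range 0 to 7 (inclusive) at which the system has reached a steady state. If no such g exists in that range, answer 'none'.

Gen 0: 11101101
Gen 1 (rule 18): 00000000
Gen 2 (rule 135): 11111111
Gen 3 (rule 18): 00000000
Gen 4 (rule 135): 11111111
Gen 5 (rule 18): 00000000
Gen 6 (rule 135): 11111111
Gen 7 (rule 18): 00000000
Gen 8 (rule 135): 11111111
Gen 9 (rule 18): 00000000

Answer: 1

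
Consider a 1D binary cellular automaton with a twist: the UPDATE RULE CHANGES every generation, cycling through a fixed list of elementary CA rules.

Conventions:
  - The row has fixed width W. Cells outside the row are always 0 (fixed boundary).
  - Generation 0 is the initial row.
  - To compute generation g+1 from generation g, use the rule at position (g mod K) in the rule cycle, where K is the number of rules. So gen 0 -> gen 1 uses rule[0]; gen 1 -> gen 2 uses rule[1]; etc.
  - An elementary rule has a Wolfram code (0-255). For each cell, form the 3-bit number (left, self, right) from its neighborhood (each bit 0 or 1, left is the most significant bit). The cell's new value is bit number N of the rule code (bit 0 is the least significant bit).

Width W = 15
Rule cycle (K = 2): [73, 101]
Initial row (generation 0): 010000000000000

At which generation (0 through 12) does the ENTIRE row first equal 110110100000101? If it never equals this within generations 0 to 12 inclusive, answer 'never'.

Answer: 9

Derivation:
Gen 0: 010000000000000
Gen 1 (rule 73): 000111111111111
Gen 2 (rule 101): 110000000000001
Gen 3 (rule 73): 110111111111100
Gen 4 (rule 101): 011000000000101
Gen 5 (rule 73): 011011111110000
Gen 6 (rule 101): 001100000010111
Gen 7 (rule 73): 101101111000101
Gen 8 (rule 101): 110110001010111
Gen 9 (rule 73): 110110100000101
Gen 10 (rule 101): 011011101110111
Gen 11 (rule 73): 011010101010101
Gen 12 (rule 101): 001111111111111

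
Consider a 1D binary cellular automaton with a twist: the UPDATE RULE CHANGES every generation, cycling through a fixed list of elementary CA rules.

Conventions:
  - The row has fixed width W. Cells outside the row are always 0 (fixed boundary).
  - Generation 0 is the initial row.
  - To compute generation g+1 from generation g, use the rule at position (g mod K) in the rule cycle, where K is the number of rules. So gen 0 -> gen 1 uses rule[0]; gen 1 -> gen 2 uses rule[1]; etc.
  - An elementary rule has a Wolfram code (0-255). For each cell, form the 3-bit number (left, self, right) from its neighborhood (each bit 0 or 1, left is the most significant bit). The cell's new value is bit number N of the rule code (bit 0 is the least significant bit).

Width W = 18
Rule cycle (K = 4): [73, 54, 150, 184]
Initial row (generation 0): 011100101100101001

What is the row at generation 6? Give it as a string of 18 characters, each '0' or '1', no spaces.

Answer: 100111000111010000

Derivation:
Gen 0: 011100101100101001
Gen 1 (rule 73): 010100001100000000
Gen 2 (rule 54): 111110010010000000
Gen 3 (rule 150): 011101111111000000
Gen 4 (rule 184): 011011111110100000
Gen 5 (rule 73): 011010000010001111
Gen 6 (rule 54): 100111000111010000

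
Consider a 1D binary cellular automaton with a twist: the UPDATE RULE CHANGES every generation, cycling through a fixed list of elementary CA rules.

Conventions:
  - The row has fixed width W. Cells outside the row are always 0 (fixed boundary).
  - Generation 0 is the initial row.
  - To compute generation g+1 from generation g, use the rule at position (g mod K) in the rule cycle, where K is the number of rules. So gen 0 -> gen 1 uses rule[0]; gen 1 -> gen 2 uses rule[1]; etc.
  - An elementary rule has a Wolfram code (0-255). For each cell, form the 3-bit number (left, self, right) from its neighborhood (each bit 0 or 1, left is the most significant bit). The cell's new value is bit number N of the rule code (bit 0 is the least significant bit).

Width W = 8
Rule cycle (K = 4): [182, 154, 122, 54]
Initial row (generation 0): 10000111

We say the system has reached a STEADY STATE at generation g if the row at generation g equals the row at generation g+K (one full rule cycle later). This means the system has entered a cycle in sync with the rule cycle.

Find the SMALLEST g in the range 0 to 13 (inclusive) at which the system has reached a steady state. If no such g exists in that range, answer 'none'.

Gen 0: 10000111
Gen 1 (rule 182): 11001010
Gen 2 (rule 154): 10110001
Gen 3 (rule 122): 01111010
Gen 4 (rule 54): 10000111
Gen 5 (rule 182): 11001010
Gen 6 (rule 154): 10110001
Gen 7 (rule 122): 01111010
Gen 8 (rule 54): 10000111
Gen 9 (rule 182): 11001010
Gen 10 (rule 154): 10110001
Gen 11 (rule 122): 01111010
Gen 12 (rule 54): 10000111
Gen 13 (rule 182): 11001010
Gen 14 (rule 154): 10110001
Gen 15 (rule 122): 01111010
Gen 16 (rule 54): 10000111
Gen 17 (rule 182): 11001010

Answer: 0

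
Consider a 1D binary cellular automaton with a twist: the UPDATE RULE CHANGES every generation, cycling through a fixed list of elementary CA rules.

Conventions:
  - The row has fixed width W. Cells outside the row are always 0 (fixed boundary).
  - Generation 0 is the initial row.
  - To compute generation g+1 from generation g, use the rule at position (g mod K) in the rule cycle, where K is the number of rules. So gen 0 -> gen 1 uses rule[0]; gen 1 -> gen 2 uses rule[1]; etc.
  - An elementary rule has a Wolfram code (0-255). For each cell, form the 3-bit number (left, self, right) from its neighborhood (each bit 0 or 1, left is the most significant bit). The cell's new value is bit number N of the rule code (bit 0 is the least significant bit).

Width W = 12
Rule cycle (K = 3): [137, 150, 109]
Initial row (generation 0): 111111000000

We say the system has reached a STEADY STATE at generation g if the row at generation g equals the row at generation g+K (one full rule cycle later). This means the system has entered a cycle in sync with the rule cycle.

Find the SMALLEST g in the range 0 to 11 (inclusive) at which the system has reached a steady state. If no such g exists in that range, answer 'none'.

Answer: none

Derivation:
Gen 0: 111111000000
Gen 1 (rule 137): 111110011111
Gen 2 (rule 150): 011101101110
Gen 3 (rule 109): 010111111010
Gen 4 (rule 137): 000111110000
Gen 5 (rule 150): 001011101000
Gen 6 (rule 109): 101110111011
Gen 7 (rule 137): 001100110010
Gen 8 (rule 150): 010011001111
Gen 9 (rule 109): 010011001001
Gen 10 (rule 137): 000010000000
Gen 11 (rule 150): 000111000000
Gen 12 (rule 109): 110101011111
Gen 13 (rule 137): 100000011110
Gen 14 (rule 150): 110000101101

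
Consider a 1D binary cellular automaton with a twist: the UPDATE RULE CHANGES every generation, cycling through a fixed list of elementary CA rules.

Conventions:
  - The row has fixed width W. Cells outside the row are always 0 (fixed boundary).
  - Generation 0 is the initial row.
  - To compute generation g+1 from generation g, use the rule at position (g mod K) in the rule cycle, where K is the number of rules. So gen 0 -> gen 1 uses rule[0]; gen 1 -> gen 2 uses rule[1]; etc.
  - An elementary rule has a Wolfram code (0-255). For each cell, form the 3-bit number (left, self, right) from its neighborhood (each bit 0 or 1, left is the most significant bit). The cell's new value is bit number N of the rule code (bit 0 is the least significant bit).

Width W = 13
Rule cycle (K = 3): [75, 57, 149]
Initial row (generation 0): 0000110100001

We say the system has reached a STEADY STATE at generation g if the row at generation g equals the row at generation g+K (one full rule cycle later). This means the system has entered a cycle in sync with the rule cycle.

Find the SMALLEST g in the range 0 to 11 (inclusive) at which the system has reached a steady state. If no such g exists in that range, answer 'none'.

Gen 0: 0000110100001
Gen 1 (rule 75): 1111110001110
Gen 2 (rule 57): 1000001101001
Gen 3 (rule 149): 1111100001101
Gen 4 (rule 75): 1000101111100
Gen 5 (rule 57): 0110011000011
Gen 6 (rule 149): 0001000111000
Gen 7 (rule 75): 1110011101011
Gen 8 (rule 57): 1001010010110
Gen 9 (rule 149): 1101011010001
Gen 10 (rule 75): 1100011000110
Gen 11 (rule 57): 1011010110101
Gen 12 (rule 149): 1000010000101
Gen 13 (rule 75): 0011100111000
Gen 14 (rule 57): 1010010100111

Answer: none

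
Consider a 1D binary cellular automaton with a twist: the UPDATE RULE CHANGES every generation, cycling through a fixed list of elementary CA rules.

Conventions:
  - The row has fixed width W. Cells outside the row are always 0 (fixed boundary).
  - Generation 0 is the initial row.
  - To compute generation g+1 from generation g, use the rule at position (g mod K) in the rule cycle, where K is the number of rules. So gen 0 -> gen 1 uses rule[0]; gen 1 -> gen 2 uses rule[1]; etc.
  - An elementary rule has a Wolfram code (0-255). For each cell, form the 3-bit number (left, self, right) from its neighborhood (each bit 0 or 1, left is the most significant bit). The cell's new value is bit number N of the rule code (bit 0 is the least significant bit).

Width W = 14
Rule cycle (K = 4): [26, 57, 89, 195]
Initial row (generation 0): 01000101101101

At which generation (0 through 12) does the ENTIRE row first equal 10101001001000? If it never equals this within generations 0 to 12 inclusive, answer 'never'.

Gen 0: 01000101101101
Gen 1 (rule 26): 10101001001000
Gen 2 (rule 57): 01010100100111
Gen 3 (rule 89): 00000010010101
Gen 4 (rule 195): 11111100100000
Gen 5 (rule 26): 10000011010000
Gen 6 (rule 57): 01111010101111
Gen 7 (rule 89): 01001000001001
Gen 8 (rule 195): 10010011110010
Gen 9 (rule 26): 01101110001101
Gen 10 (rule 57): 01011001101010
Gen 11 (rule 89): 00011101100001
Gen 12 (rule 195): 11101100101110

Answer: 1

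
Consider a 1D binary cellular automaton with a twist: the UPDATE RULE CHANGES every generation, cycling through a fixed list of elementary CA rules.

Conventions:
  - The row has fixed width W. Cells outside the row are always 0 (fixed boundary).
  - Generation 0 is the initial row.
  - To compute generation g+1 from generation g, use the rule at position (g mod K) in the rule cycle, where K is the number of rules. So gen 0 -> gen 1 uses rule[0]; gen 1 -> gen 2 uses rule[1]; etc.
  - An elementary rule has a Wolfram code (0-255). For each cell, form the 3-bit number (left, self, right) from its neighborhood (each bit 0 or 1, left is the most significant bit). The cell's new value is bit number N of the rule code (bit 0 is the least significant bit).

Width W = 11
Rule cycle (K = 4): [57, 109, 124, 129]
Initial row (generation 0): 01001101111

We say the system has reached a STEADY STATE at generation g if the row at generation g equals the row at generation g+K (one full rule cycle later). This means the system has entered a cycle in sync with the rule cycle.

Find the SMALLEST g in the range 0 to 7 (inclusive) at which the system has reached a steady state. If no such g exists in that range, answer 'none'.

Gen 0: 01001101111
Gen 1 (rule 57): 00101011000
Gen 2 (rule 109): 10111111011
Gen 3 (rule 124): 11100001111
Gen 4 (rule 129): 01001100110
Gen 5 (rule 57): 00101010101
Gen 6 (rule 109): 10111111111
Gen 7 (rule 124): 11100000001
Gen 8 (rule 129): 01001111100
Gen 9 (rule 57): 00101000011
Gen 10 (rule 109): 10111011011
Gen 11 (rule 124): 11101111111

Answer: none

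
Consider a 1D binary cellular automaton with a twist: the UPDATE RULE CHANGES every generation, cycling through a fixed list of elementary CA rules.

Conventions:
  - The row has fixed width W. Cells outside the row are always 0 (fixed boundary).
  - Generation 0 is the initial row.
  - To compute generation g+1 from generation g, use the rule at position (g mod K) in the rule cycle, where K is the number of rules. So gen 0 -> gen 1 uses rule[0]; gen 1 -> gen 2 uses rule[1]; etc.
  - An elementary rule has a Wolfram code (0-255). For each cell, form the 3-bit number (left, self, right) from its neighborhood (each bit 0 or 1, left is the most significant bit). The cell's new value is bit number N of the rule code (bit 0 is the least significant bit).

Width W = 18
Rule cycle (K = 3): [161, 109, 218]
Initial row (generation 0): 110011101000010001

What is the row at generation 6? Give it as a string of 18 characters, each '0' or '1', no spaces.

Gen 0: 110011101000010001
Gen 1 (rule 161): 000001010011000100
Gen 2 (rule 109): 111101110011010101
Gen 3 (rule 218): 111101111111000000
Gen 4 (rule 161): 011010111110011111
Gen 5 (rule 109): 011111100010010001
Gen 6 (rule 218): 111111110101101010

Answer: 111111110101101010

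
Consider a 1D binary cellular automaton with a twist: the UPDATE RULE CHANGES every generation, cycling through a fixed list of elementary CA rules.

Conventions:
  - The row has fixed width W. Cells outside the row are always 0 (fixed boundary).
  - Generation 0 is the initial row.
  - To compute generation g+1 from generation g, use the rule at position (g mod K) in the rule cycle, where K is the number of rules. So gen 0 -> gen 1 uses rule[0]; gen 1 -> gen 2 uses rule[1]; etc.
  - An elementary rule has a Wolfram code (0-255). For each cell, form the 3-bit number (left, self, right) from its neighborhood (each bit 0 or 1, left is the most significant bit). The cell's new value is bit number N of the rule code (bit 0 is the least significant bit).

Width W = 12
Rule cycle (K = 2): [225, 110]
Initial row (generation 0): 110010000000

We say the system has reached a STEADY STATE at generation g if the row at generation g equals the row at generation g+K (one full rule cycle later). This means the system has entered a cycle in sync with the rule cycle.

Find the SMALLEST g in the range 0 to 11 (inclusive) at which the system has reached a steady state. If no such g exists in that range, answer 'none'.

Gen 0: 110010000000
Gen 1 (rule 225): 010000111111
Gen 2 (rule 110): 110001100001
Gen 3 (rule 225): 010100101100
Gen 4 (rule 110): 111101111100
Gen 5 (rule 225): 011110111101
Gen 6 (rule 110): 110011100111
Gen 7 (rule 225): 010001100011
Gen 8 (rule 110): 110011100111
Gen 9 (rule 225): 010001100011
Gen 10 (rule 110): 110011100111
Gen 11 (rule 225): 010001100011
Gen 12 (rule 110): 110011100111
Gen 13 (rule 225): 010001100011

Answer: 6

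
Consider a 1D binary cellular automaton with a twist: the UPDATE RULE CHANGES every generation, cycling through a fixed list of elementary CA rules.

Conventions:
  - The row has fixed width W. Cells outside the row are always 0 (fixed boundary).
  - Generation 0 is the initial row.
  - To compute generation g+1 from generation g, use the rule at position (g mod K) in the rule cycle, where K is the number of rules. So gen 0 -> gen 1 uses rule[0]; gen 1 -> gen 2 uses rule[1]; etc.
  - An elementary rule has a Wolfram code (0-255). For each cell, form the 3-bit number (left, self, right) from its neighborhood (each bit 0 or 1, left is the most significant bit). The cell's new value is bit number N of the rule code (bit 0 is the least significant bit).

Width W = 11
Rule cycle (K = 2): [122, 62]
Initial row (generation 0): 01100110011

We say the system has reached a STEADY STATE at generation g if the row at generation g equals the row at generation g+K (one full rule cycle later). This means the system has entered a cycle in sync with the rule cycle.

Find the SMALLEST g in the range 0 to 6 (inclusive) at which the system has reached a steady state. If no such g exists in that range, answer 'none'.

Answer: none

Derivation:
Gen 0: 01100110011
Gen 1 (rule 122): 11111111111
Gen 2 (rule 62): 10000000000
Gen 3 (rule 122): 01000000000
Gen 4 (rule 62): 11100000000
Gen 5 (rule 122): 10110000000
Gen 6 (rule 62): 11101000000
Gen 7 (rule 122): 10110100000
Gen 8 (rule 62): 11101110000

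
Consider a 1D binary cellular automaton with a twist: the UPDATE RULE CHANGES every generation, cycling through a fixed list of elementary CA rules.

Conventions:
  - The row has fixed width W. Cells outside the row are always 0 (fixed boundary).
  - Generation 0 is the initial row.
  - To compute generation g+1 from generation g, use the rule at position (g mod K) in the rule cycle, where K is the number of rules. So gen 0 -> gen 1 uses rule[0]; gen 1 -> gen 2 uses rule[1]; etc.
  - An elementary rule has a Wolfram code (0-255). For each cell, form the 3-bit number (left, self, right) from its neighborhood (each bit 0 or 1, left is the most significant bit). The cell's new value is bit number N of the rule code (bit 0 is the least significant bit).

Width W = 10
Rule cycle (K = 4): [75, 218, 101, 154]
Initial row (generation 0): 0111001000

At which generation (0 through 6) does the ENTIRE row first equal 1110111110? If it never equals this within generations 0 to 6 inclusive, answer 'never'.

Gen 0: 0111001000
Gen 1 (rule 75): 1101010011
Gen 2 (rule 218): 1100001111
Gen 3 (rule 101): 0101100001
Gen 4 (rule 154): 1001010010
Gen 5 (rule 75): 0010000100
Gen 6 (rule 218): 0101001010

Answer: never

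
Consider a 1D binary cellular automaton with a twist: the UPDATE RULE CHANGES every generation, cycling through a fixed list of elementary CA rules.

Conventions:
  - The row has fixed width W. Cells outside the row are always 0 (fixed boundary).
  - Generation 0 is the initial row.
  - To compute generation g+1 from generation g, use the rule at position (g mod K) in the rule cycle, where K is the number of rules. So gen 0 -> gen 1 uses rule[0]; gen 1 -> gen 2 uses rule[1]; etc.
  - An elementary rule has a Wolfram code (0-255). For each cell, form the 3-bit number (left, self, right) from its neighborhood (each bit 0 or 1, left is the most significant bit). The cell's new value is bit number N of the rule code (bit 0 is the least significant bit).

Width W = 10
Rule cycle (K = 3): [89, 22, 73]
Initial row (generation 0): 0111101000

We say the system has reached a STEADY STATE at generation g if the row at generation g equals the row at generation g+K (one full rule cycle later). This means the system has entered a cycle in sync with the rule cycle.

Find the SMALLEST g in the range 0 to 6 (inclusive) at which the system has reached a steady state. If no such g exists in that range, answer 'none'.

Gen 0: 0111101000
Gen 1 (rule 89): 0100100111
Gen 2 (rule 22): 1111111000
Gen 3 (rule 73): 1000001011
Gen 4 (rule 89): 0111100011
Gen 5 (rule 22): 1000010100
Gen 6 (rule 73): 0011000001
Gen 7 (rule 89): 1011111100
Gen 8 (rule 22): 1000000010
Gen 9 (rule 73): 0011111000

Answer: none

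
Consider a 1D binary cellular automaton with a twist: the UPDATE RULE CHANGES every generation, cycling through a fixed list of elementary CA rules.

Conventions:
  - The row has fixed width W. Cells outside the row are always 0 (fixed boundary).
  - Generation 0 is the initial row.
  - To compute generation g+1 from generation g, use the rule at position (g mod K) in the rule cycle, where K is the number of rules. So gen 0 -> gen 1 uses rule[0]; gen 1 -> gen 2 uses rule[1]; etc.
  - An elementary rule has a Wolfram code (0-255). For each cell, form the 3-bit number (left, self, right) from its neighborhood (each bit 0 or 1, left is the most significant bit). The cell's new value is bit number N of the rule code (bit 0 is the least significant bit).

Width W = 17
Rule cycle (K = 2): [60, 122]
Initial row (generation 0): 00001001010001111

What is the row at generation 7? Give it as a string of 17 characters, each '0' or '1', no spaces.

Gen 0: 00001001010001111
Gen 1 (rule 60): 00001101111001000
Gen 2 (rule 122): 00011111001110100
Gen 3 (rule 60): 00010000101001110
Gen 4 (rule 122): 00101001010111011
Gen 5 (rule 60): 00111101111100110
Gen 6 (rule 122): 01100111000111111
Gen 7 (rule 60): 01010100100100000

Answer: 01010100100100000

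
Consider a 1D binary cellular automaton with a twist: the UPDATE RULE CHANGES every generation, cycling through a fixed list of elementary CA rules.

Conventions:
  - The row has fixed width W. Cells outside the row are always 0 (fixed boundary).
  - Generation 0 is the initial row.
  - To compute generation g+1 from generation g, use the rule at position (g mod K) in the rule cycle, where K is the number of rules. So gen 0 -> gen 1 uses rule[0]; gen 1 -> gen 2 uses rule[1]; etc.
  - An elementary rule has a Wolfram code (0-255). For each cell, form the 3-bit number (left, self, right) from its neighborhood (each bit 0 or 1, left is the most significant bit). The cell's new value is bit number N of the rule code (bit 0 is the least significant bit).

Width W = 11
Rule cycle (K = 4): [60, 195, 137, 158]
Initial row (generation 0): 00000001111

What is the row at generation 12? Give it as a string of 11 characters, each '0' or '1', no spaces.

Gen 0: 00000001111
Gen 1 (rule 60): 00000001000
Gen 2 (rule 195): 11111110011
Gen 3 (rule 137): 11111100010
Gen 4 (rule 158): 11111010111
Gen 5 (rule 60): 10000111100
Gen 6 (rule 195): 00111011101
Gen 7 (rule 137): 10110011000
Gen 8 (rule 158): 10101110100
Gen 9 (rule 60): 11111001110
Gen 10 (rule 195): 01111010110
Gen 11 (rule 137): 01110000100
Gen 12 (rule 158): 11101001110

Answer: 11101001110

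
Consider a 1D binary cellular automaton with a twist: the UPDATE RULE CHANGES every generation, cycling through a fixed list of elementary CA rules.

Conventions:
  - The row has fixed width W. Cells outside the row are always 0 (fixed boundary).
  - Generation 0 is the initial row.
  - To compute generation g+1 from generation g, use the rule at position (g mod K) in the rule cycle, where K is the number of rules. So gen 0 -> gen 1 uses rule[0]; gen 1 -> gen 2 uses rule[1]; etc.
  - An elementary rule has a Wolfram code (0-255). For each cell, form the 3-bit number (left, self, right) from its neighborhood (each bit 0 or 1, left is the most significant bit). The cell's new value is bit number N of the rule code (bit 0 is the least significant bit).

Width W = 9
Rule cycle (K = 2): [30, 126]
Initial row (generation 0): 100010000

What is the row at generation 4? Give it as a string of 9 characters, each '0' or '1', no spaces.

Gen 0: 100010000
Gen 1 (rule 30): 110111000
Gen 2 (rule 126): 111101100
Gen 3 (rule 30): 100001010
Gen 4 (rule 126): 110011111

Answer: 110011111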